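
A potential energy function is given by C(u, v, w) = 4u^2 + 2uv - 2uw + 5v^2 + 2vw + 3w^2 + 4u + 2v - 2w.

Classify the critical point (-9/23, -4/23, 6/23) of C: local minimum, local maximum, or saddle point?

The Hessian is constant: H = [[8, 2, -2], [2, 10, 2], [-2, 2, 6]].
Leading principal minors: Δ₁ = 8, Δ₂ = 76, Δ₃ = 368.
All leading minors are positive, so H is positive definite: a local minimum.

local minimum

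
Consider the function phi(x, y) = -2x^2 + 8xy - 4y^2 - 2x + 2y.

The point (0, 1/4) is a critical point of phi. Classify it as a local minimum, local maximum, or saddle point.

saddle point

The Hessian of phi is constant: H = [[-4, 8], [8, -8]].
det(H) = (-4)·(-8) − 8² = -32.
Since det(H) < 0, H is indefinite and the critical point is a saddle point.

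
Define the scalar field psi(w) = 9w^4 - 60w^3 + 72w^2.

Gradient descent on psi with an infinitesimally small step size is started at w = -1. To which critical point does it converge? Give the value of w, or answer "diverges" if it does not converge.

psi'(w) = 36w(w - 4)(w - 1), so psi'(-1) = -360.
Gradient descent moves in the -psi' direction, i.e. w is increasing.
The nearest critical point in that direction is w = 0, where psi'' = 144 > 0 (a local minimum). The iterate converges there.

0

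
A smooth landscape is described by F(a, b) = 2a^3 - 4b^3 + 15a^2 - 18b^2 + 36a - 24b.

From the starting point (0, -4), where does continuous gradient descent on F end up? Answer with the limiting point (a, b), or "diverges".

F is separable, so gradient descent decouples: a follows -∂F/∂a, b follows -∂F/∂b.
∂F/∂a = 6(a + 2)(a + 3); at a=0 this is 36, so a decreases.
∂F/∂b = -12(b + 1)(b + 2); at b=-4 this is -72, so b increases.
a converges to its nearest critical value -2 (a local min of the a-part); b converges to -2. The iterate converges to (-2, -2).

(-2, -2)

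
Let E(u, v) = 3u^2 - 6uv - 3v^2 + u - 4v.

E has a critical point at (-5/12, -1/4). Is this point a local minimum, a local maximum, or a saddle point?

saddle point

The Hessian of E is constant: H = [[6, -6], [-6, -6]].
det(H) = 6·(-6) − (-6)² = -72.
Since det(H) < 0, H is indefinite and the critical point is a saddle point.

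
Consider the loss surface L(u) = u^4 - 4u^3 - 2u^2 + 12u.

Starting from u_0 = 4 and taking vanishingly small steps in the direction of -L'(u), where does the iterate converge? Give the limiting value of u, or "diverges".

L'(u) = 4(u - 3)(u - 1)(u + 1), so L'(4) = 60.
Gradient descent moves in the -L' direction, i.e. u is decreasing.
The nearest critical point in that direction is u = 3, where L'' = 32 > 0 (a local minimum). The iterate converges there.

3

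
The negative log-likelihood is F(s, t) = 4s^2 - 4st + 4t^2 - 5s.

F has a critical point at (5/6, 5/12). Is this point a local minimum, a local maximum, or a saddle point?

The Hessian of F is constant: H = [[8, -4], [-4, 8]].
det(H) = 8·8 − (-4)² = 48.
det(H) > 0 and tr(H) = 16 > 0, so H is positive definite and the point is a local minimum.

local minimum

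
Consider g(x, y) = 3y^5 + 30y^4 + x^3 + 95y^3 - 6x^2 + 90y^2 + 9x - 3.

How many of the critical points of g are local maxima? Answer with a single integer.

g separates as a function of x plus a function of y, so ∇g=0 decouples.
∂g/∂x = 3(x - 3)(x - 1) = 0 at x ∈ {1, 3}; ∂g/∂y = 15y(y + 1)(y + 3)(y + 4) = 0 at y ∈ {-4, -3, -1, 0}.
The Hessian is diagonal: diag(g_xx, g_yy). Second derivatives: g_xx(1)=-6, g_xx(3)=6; g_yy(-4)=-180, g_yy(-3)=90, g_yy(-1)=-90, g_yy(0)=180.
Local maxima occur where both diagonal entries negative: (1, -4), (1, -1). Count: 2.

2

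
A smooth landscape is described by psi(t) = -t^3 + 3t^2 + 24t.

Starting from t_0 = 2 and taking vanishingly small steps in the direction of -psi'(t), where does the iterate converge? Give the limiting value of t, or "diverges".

-2

psi'(t) = -3(t - 4)(t + 2), so psi'(2) = 24.
Gradient descent moves in the -psi' direction, i.e. t is decreasing.
The nearest critical point in that direction is t = -2, where psi'' = 18 > 0 (a local minimum). The iterate converges there.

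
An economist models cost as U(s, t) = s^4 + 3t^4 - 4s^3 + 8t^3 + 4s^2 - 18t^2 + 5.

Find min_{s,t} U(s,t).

-130

U(s,t) separates as P(s) + Q(t) + 5, so its minimum is min P + min Q + 5.
P'(s) = 4s(s - 2)(s - 1) vanishes at s ∈ {0, 1, 2}; Q'(t) = 12t(t - 1)(t + 3) vanishes at t ∈ {-3, 0, 1}.
Local minima of P (where P''>0): P(0)=0, P(2)=0. Local minima of Q: Q(-3)=-135, Q(1)=-7.
So the global minimum of U is P(0) + Q(-3) + 5 = 0 − 135 + 5 = -130, attained at (0, -3).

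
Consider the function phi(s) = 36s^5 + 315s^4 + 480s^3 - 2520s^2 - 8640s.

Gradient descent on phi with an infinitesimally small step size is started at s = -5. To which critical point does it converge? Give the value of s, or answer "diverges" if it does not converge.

diverges

phi'(s) = 180(s - 2)(s + 2)(s + 3)(s + 4), so phi'(-5) = 7560.
Gradient descent moves in the -phi' direction, i.e. s is decreasing.
There is no critical point below s=-5, and phi' keeps the same sign, so the iterate runs off to −∞.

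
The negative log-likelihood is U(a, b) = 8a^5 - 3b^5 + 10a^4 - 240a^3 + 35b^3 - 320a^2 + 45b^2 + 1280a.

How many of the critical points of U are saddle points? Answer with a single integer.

U separates as a function of a plus a function of b, so ∇U=0 decouples.
∂U/∂a = 40(a - 4)(a - 1)(a + 2)(a + 4) = 0 at a ∈ {-4, -2, 1, 4}; ∂U/∂b = -15b(b - 3)(b + 1)(b + 2) = 0 at b ∈ {-2, -1, 0, 3}.
The Hessian is diagonal: diag(U_aa, U_bb). Second derivatives: U_aa(-4)=-3200, U_aa(-2)=1440, U_aa(1)=-1800, U_aa(4)=5760; U_bb(-2)=150, U_bb(-1)=-60, U_bb(0)=90, U_bb(3)=-900.
Saddle points occur where the two diagonal entries have opposite signs: (-4, -2), (-4, 0), (-2, -1), (-2, 3), (1, -2), (1, 0), (4, -1), (4, 3). Count: 8.

8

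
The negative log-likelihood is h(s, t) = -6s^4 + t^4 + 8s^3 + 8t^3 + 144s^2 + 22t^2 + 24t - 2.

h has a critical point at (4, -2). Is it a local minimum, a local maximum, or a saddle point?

The mixed partial ∂²h/∂s∂t is 0, so the Hessian at any point is diag(h_ss, h_tt) = diag(24(-3s^2 + 2s + 12), 4(3t^2 + 12t + 11)).
At (4, -2): H = diag(-672, -4).
Both eigenvalues are negative, so H is negative definite: a local maximum.

local maximum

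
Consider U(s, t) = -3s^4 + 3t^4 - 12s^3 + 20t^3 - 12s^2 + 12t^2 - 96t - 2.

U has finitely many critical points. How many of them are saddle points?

U separates as a function of s plus a function of t, so ∇U=0 decouples.
∂U/∂s = -12s(s + 1)(s + 2) = 0 at s ∈ {-2, -1, 0}; ∂U/∂t = 12(t - 1)(t + 2)(t + 4) = 0 at t ∈ {-4, -2, 1}.
The Hessian is diagonal: diag(U_ss, U_tt). Second derivatives: U_ss(-2)=-24, U_ss(-1)=12, U_ss(0)=-24; U_tt(-4)=120, U_tt(-2)=-72, U_tt(1)=180.
Saddle points occur where the two diagonal entries have opposite signs: (-2, -4), (-2, 1), (-1, -2), (0, -4), (0, 1). Count: 5.

5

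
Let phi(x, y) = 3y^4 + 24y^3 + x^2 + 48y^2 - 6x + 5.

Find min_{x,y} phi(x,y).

-4

phi(x,y) separates as P(x) + Q(y) + 5, so its minimum is min P + min Q + 5.
P'(x) = 2x - 6 vanishes at x ∈ {3}; Q'(y) = 12y(y + 2)(y + 4) vanishes at y ∈ {-4, -2, 0}.
Local minima of P (where P''>0): P(3)=-9. Local minima of Q: Q(-4)=0, Q(0)=0.
So the global minimum of phi is P(3) + Q(-4) + 5 = -9 + 0 + 5 = -4, attained at (3, -4).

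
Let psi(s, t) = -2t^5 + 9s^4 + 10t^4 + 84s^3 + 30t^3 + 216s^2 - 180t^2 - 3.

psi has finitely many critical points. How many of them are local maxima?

2

psi separates as a function of s plus a function of t, so ∇psi=0 decouples.
∂psi/∂s = 36s(s + 3)(s + 4) = 0 at s ∈ {-4, -3, 0}; ∂psi/∂t = -10t(t - 4)(t - 3)(t + 3) = 0 at t ∈ {-3, 0, 3, 4}.
The Hessian is diagonal: diag(psi_ss, psi_tt). Second derivatives: psi_ss(-4)=144, psi_ss(-3)=-108, psi_ss(0)=432; psi_tt(-3)=1260, psi_tt(0)=-360, psi_tt(3)=180, psi_tt(4)=-280.
Local maxima occur where both diagonal entries negative: (-3, 0), (-3, 4). Count: 2.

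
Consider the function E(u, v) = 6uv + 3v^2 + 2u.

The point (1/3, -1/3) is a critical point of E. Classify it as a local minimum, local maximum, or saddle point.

The Hessian of E is constant: H = [[0, 6], [6, 6]].
det(H) = 0·6 − 6² = -36.
Since det(H) < 0, H is indefinite and the critical point is a saddle point.

saddle point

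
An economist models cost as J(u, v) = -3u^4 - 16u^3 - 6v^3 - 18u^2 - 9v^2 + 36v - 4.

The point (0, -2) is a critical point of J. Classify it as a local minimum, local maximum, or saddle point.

saddle point

The mixed partial ∂²J/∂u∂v is 0, so the Hessian at any point is diag(J_uu, J_vv) = diag(-12(3u^2 + 8u + 3), -18(2v + 1)).
At (0, -2): H = diag(-36, 54).
The eigenvalues have opposite signs, so H is indefinite: a saddle point.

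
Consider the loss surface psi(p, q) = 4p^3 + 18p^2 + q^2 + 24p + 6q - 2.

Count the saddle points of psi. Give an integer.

psi separates as a function of p plus a function of q, so ∇psi=0 decouples.
∂psi/∂p = 12(p + 1)(p + 2) = 0 at p ∈ {-2, -1}; ∂psi/∂q = 2(q + 3) = 0 at q ∈ {-3}.
The Hessian is diagonal: diag(psi_pp, psi_qq). Second derivatives: psi_pp(-2)=-12, psi_pp(-1)=12; psi_qq(-3)=2.
Saddle points occur where the two diagonal entries have opposite signs: (-2, -3). Count: 1.

1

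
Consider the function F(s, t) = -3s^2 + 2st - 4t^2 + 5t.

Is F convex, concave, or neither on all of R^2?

F is quadratic, so its Hessian is the constant matrix H = [[-6, 2], [2, -8]].
det(H) = 44, tr(H) = -14.
det(H) > 0 and tr(H) < 0, so H is negative definite everywhere: concave.

concave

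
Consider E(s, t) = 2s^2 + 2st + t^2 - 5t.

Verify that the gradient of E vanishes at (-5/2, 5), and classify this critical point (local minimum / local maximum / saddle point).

local minimum

∇E = (4s + 2t, 2s + 2t - 5); substituting (-5/2, 5) gives ∇E = (0, 0), so (-5/2, 5) is indeed a critical point.
The Hessian of E is constant: H = [[4, 2], [2, 2]].
det(H) = 4·2 − 2² = 4.
det(H) > 0 and tr(H) = 6 > 0, so H is positive definite and the point is a local minimum.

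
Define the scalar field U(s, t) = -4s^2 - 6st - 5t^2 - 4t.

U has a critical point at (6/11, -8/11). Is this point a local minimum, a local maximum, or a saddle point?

The Hessian of U is constant: H = [[-8, -6], [-6, -10]].
det(H) = (-8)·(-10) − (-6)² = 44.
det(H) > 0 and tr(H) = -18 < 0, so H is negative definite and the point is a local maximum.

local maximum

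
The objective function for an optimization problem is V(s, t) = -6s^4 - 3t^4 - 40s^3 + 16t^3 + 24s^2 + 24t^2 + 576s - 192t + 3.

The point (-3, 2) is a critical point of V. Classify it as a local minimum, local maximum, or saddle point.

The mixed partial ∂²V/∂s∂t is 0, so the Hessian at any point is diag(V_ss, V_tt) = diag(24(-3s^2 - 10s + 2), 12(-3t^2 + 8t + 4)).
At (-3, 2): H = diag(120, 96).
Both eigenvalues are positive, so H is positive definite: a local minimum.

local minimum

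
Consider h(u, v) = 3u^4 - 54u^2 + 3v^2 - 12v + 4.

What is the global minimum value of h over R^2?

-251

h(u,v) separates as P(u) + Q(v) + 4, so its minimum is min P + min Q + 4.
P'(u) = 12u(u - 3)(u + 3) vanishes at u ∈ {-3, 0, 3}; Q'(v) = 6v - 12 vanishes at v ∈ {2}.
Local minima of P (where P''>0): P(-3)=-243, P(3)=-243. Local minima of Q: Q(2)=-12.
So the global minimum of h is P(-3) + Q(2) + 4 = -243 − 12 + 4 = -251, attained at (-3, 2).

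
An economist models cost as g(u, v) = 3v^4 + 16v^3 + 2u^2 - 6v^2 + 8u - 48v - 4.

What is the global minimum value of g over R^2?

-172

g(u,v) separates as P(u) + Q(v) − 4, so its minimum is min P + min Q − 4.
P'(u) = 4u + 8 vanishes at u ∈ {-2}; Q'(v) = 12(v - 1)(v + 1)(v + 4) vanishes at v ∈ {-4, -1, 1}.
Local minima of P (where P''>0): P(-2)=-8. Local minima of Q: Q(-4)=-160, Q(1)=-35.
So the global minimum of g is P(-2) + Q(-4) − 4 = -8 − 160 − 4 = -172, attained at (-2, -4).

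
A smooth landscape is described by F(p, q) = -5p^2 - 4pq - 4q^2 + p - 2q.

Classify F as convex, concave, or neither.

F is quadratic, so its Hessian is the constant matrix H = [[-10, -4], [-4, -8]].
det(H) = 64, tr(H) = -18.
det(H) > 0 and tr(H) < 0, so H is negative definite everywhere: concave.

concave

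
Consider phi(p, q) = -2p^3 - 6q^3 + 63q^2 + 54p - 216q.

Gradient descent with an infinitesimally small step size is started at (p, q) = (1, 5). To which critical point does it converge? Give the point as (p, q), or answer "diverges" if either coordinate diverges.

diverges

phi is separable, so gradient descent decouples: p follows -∂phi/∂p, q follows -∂phi/∂q.
∂phi/∂p = -6(p - 3)(p + 3); at p=1 this is 48, so p decreases.
∂phi/∂q = -18(q - 4)(q - 3); at q=5 this is -36, so q increases.
The q-coordinate has no critical point in that direction and runs off to infinity.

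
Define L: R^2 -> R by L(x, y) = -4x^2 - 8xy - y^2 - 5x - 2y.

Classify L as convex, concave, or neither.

neither

L is quadratic, so its Hessian is the constant matrix H = [[-8, -8], [-8, -2]].
det(H) = -48, tr(H) = -10.
det(H) < 0, so H is indefinite: neither convex nor concave.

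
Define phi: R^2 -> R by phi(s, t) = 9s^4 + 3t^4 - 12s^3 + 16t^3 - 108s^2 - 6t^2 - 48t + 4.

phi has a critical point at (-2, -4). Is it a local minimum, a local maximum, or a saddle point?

local minimum

The mixed partial ∂²phi/∂s∂t is 0, so the Hessian at any point is diag(phi_ss, phi_tt) = diag(36(3s^2 - 2s - 6), 12(3t^2 + 8t - 1)).
At (-2, -4): H = diag(360, 180).
Both eigenvalues are positive, so H is positive definite: a local minimum.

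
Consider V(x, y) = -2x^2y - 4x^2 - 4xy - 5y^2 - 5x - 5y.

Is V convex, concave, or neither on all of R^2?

neither

The term -2x^2y is cubic, so the Hessian is not constant.
∂²V/∂x² = -4y - 8, which takes both signs as y varies (negative for sufficiently large y). A diagonal entry of the Hessian changing sign means the Hessian is neither positive- nor negative-semidefinite on all of R^2.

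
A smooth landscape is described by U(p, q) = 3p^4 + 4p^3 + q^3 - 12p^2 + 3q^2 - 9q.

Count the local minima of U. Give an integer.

U separates as a function of p plus a function of q, so ∇U=0 decouples.
∂U/∂p = 12p(p - 1)(p + 2) = 0 at p ∈ {-2, 0, 1}; ∂U/∂q = 3(q - 1)(q + 3) = 0 at q ∈ {-3, 1}.
The Hessian is diagonal: diag(U_pp, U_qq). Second derivatives: U_pp(-2)=72, U_pp(0)=-24, U_pp(1)=36; U_qq(-3)=-12, U_qq(1)=12.
Local minima occur where both diagonal entries positive: (-2, 1), (1, 1). Count: 2.

2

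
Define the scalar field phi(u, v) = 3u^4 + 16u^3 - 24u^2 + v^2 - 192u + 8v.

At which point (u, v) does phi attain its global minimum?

(2, -4)

phi(u,v) separates as P(u) + Q(v), so its minimum is min P + min Q.
P'(u) = 12(u - 2)(u + 2)(u + 4) vanishes at u ∈ {-4, -2, 2}; Q'(v) = 2v + 8 vanishes at v ∈ {-4}.
Local minima of P (where P''>0): P(-4)=128, P(2)=-304. Local minima of Q: Q(-4)=-16.
So the global minimum of phi is P(2) + Q(-4) = -304 − 16 = -320, attained at (2, -4).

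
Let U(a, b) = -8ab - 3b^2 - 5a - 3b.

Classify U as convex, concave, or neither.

neither

U is quadratic, so its Hessian is the constant matrix H = [[0, -8], [-8, -6]].
det(H) = -64, tr(H) = -6.
det(H) < 0, so H is indefinite: neither convex nor concave.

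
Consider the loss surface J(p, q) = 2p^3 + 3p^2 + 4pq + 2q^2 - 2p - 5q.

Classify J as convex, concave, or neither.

neither

The term 2p^3 is cubic, so the Hessian is not constant.
∂²J/∂p² = 12p + 6, which takes both signs as p varies (negative for sufficiently negative p). A diagonal entry of the Hessian changing sign means the Hessian is neither positive- nor negative-semidefinite on all of R^2.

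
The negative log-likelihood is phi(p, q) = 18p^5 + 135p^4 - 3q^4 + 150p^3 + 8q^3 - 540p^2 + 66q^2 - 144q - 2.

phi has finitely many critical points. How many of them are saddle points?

phi separates as a function of p plus a function of q, so ∇phi=0 decouples.
∂phi/∂p = 90p(p - 1)(p + 3)(p + 4) = 0 at p ∈ {-4, -3, 0, 1}; ∂phi/∂q = -12(q - 4)(q - 1)(q + 3) = 0 at q ∈ {-3, 1, 4}.
The Hessian is diagonal: diag(phi_pp, phi_qq). Second derivatives: phi_pp(-4)=-1800, phi_pp(-3)=1080, phi_pp(0)=-1080, phi_pp(1)=1800; phi_qq(-3)=-336, phi_qq(1)=144, phi_qq(4)=-252.
Saddle points occur where the two diagonal entries have opposite signs: (-4, 1), (-3, -3), (-3, 4), (0, 1), (1, -3), (1, 4). Count: 6.

6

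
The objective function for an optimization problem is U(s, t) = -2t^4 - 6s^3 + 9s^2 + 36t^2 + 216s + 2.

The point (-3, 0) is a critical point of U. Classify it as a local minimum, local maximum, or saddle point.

local minimum

The mixed partial ∂²U/∂s∂t is 0, so the Hessian at any point is diag(U_ss, U_tt) = diag(18(-2s + 1), 24(-t^2 + 3)).
At (-3, 0): H = diag(126, 72).
Both eigenvalues are positive, so H is positive definite: a local minimum.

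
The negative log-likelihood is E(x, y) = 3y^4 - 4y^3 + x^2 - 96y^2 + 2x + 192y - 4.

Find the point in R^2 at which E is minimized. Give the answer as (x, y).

E(x,y) separates as P(x) + Q(y) − 4, so its minimum is min P + min Q − 4.
P'(x) = 2x + 2 vanishes at x ∈ {-1}; Q'(y) = 12(y - 4)(y - 1)(y + 4) vanishes at y ∈ {-4, 1, 4}.
Local minima of P (where P''>0): P(-1)=-1. Local minima of Q: Q(-4)=-1280, Q(4)=-256.
So the global minimum of E is P(-1) + Q(-4) − 4 = -1 − 1280 − 4 = -1285, attained at (-1, -4).

(-1, -4)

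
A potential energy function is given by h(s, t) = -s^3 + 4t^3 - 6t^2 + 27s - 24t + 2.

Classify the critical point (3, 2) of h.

saddle point

The mixed partial ∂²h/∂s∂t is 0, so the Hessian at any point is diag(h_ss, h_tt) = diag(-6s, 12(2t - 1)).
At (3, 2): H = diag(-18, 36).
The eigenvalues have opposite signs, so H is indefinite: a saddle point.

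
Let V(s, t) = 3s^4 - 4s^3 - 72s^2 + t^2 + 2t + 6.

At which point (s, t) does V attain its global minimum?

(4, -1)

V(s,t) separates as P(s) + Q(t) + 6, so its minimum is min P + min Q + 6.
P'(s) = 12s(s - 4)(s + 3) vanishes at s ∈ {-3, 0, 4}; Q'(t) = 2(t + 1) vanishes at t ∈ {-1}.
Local minima of P (where P''>0): P(-3)=-297, P(4)=-640. Local minima of Q: Q(-1)=-1.
So the global minimum of V is P(4) + Q(-1) + 6 = -640 − 1 + 6 = -635, attained at (4, -1).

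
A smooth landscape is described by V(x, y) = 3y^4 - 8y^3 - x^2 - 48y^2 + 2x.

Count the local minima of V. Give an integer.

0

V separates as a function of x plus a function of y, so ∇V=0 decouples.
∂V/∂x = -2(x - 1) = 0 at x ∈ {1}; ∂V/∂y = 12y(y - 4)(y + 2) = 0 at y ∈ {-2, 0, 4}.
The Hessian is diagonal: diag(V_xx, V_yy). Second derivatives: V_xx(1)=-2; V_yy(-2)=144, V_yy(0)=-96, V_yy(4)=288.
Local minima occur where both diagonal entries positive: none. Count: 0.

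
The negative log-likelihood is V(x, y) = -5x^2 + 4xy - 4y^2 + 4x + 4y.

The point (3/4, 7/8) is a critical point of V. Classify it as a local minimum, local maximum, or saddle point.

The Hessian of V is constant: H = [[-10, 4], [4, -8]].
det(H) = (-10)·(-8) − 4² = 64.
det(H) > 0 and tr(H) = -18 < 0, so H is negative definite and the point is a local maximum.

local maximum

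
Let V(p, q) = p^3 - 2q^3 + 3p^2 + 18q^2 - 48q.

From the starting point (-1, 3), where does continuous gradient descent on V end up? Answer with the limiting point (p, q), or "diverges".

V is separable, so gradient descent decouples: p follows -∂V/∂p, q follows -∂V/∂q.
∂V/∂p = 3p(p + 2); at p=-1 this is -3, so p increases.
∂V/∂q = -6(q - 4)(q - 2); at q=3 this is 6, so q decreases.
p converges to its nearest critical value 0 (a local min of the p-part); q converges to 2. The iterate converges to (0, 2).

(0, 2)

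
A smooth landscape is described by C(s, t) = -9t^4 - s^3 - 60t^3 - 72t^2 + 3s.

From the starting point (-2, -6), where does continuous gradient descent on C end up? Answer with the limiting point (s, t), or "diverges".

C is separable, so gradient descent decouples: s follows -∂C/∂s, t follows -∂C/∂t.
∂C/∂s = -3(s - 1)(s + 1); at s=-2 this is -9, so s increases.
∂C/∂t = -36t(t + 1)(t + 4); at t=-6 this is 2160, so t decreases.
The t-coordinate has no critical point in that direction and runs off to infinity.

diverges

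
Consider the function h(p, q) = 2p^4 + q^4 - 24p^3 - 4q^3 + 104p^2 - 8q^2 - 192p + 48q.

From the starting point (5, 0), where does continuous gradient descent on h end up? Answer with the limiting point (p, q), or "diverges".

h is separable, so gradient descent decouples: p follows -∂h/∂p, q follows -∂h/∂q.
∂h/∂p = 8(p - 4)(p - 3)(p - 2); at p=5 this is 48, so p decreases.
∂h/∂q = 4(q - 3)(q - 2)(q + 2); at q=0 this is 48, so q decreases.
p converges to its nearest critical value 4 (a local min of the p-part); q converges to -2. The iterate converges to (4, -2).

(4, -2)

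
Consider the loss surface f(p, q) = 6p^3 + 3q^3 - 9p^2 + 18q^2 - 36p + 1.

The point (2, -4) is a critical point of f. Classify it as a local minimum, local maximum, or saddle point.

saddle point

The mixed partial ∂²f/∂p∂q is 0, so the Hessian at any point is diag(f_pp, f_qq) = diag(18(2p - 1), 18(q + 2)).
At (2, -4): H = diag(54, -36).
The eigenvalues have opposite signs, so H is indefinite: a saddle point.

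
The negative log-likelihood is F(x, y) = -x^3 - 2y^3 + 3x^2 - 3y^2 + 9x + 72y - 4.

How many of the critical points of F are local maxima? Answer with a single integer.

F separates as a function of x plus a function of y, so ∇F=0 decouples.
∂F/∂x = -3(x - 3)(x + 1) = 0 at x ∈ {-1, 3}; ∂F/∂y = -6(y - 3)(y + 4) = 0 at y ∈ {-4, 3}.
The Hessian is diagonal: diag(F_xx, F_yy). Second derivatives: F_xx(-1)=12, F_xx(3)=-12; F_yy(-4)=42, F_yy(3)=-42.
Local maxima occur where both diagonal entries negative: (3, 3). Count: 1.

1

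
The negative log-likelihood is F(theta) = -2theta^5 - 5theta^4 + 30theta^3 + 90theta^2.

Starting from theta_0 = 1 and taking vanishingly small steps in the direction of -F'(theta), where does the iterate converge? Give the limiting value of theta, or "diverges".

0

F'(theta) = -10theta(theta - 3)(theta + 2)(theta + 3), so F'(1) = 240.
Gradient descent moves in the -F' direction, i.e. theta is decreasing.
The nearest critical point in that direction is theta = 0, where F'' = 180 > 0 (a local minimum). The iterate converges there.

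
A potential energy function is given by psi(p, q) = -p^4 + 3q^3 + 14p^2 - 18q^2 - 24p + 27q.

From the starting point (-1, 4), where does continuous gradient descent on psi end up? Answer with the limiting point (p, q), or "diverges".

psi is separable, so gradient descent decouples: p follows -∂psi/∂p, q follows -∂psi/∂q.
∂psi/∂p = -4(p - 2)(p - 1)(p + 3); at p=-1 this is -48, so p increases.
∂psi/∂q = 9(q - 3)(q - 1); at q=4 this is 27, so q decreases.
p converges to its nearest critical value 1 (a local min of the p-part); q converges to 3. The iterate converges to (1, 3).

(1, 3)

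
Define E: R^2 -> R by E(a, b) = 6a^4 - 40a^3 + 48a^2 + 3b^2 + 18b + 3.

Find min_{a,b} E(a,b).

-280

E(a,b) separates as P(a) + Q(b) + 3, so its minimum is min P + min Q + 3.
P'(a) = 24a(a - 4)(a - 1) vanishes at a ∈ {0, 1, 4}; Q'(b) = 6b + 18 vanishes at b ∈ {-3}.
Local minima of P (where P''>0): P(0)=0, P(4)=-256. Local minima of Q: Q(-3)=-27.
So the global minimum of E is P(4) + Q(-3) + 3 = -256 − 27 + 3 = -280, attained at (4, -3).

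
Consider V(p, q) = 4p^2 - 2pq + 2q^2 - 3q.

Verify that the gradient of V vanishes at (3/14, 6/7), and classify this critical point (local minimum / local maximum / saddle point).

local minimum

∇V = (8p - 2q, -2p + 4q - 3); substituting (3/14, 6/7) gives ∇V = (0, 0), so (3/14, 6/7) is indeed a critical point.
The Hessian of V is constant: H = [[8, -2], [-2, 4]].
det(H) = 8·4 − (-2)² = 28.
det(H) > 0 and tr(H) = 12 > 0, so H is positive definite and the point is a local minimum.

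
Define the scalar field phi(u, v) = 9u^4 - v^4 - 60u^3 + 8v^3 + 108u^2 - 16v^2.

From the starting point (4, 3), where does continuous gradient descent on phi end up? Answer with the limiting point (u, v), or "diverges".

(3, 2)

phi is separable, so gradient descent decouples: u follows -∂phi/∂u, v follows -∂phi/∂v.
∂phi/∂u = 36u(u - 3)(u - 2); at u=4 this is 288, so u decreases.
∂phi/∂v = -4v(v - 4)(v - 2); at v=3 this is 12, so v decreases.
u converges to its nearest critical value 3 (a local min of the u-part); v converges to 2. The iterate converges to (3, 2).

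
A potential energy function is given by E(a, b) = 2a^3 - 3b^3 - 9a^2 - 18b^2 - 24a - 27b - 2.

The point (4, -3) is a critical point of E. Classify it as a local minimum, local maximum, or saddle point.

The mixed partial ∂²E/∂a∂b is 0, so the Hessian at any point is diag(E_aa, E_bb) = diag(6(2a - 3), -18(b + 2)).
At (4, -3): H = diag(30, 18).
Both eigenvalues are positive, so H is positive definite: a local minimum.

local minimum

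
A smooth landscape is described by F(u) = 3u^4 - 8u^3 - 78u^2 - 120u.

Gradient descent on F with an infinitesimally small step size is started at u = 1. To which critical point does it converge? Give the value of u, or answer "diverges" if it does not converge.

5

F'(u) = 12(u - 5)(u + 1)(u + 2), so F'(1) = -288.
Gradient descent moves in the -F' direction, i.e. u is increasing.
The nearest critical point in that direction is u = 5, where F'' = 504 > 0 (a local minimum). The iterate converges there.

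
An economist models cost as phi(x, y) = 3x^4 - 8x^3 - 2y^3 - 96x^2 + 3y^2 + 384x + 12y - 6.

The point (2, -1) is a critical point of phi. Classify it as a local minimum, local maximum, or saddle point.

saddle point

The mixed partial ∂²phi/∂x∂y is 0, so the Hessian at any point is diag(phi_xx, phi_yy) = diag(12(3x^2 - 4x - 16), 6(-2y + 1)).
At (2, -1): H = diag(-144, 18).
The eigenvalues have opposite signs, so H is indefinite: a saddle point.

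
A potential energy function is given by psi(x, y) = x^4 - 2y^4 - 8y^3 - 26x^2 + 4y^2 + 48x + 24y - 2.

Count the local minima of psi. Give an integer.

2

psi separates as a function of x plus a function of y, so ∇psi=0 decouples.
∂psi/∂x = 4(x - 3)(x - 1)(x + 4) = 0 at x ∈ {-4, 1, 3}; ∂psi/∂y = -8(y - 1)(y + 1)(y + 3) = 0 at y ∈ {-3, -1, 1}.
The Hessian is diagonal: diag(psi_xx, psi_yy). Second derivatives: psi_xx(-4)=140, psi_xx(1)=-40, psi_xx(3)=56; psi_yy(-3)=-64, psi_yy(-1)=32, psi_yy(1)=-64.
Local minima occur where both diagonal entries positive: (-4, -1), (3, -1). Count: 2.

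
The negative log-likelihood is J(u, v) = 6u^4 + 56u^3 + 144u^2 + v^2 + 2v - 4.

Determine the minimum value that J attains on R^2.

J(u,v) separates as P(u) + Q(v) − 4, so its minimum is min P + min Q − 4.
P'(u) = 24u(u + 3)(u + 4) vanishes at u ∈ {-4, -3, 0}; Q'(v) = 2v + 2 vanishes at v ∈ {-1}.
Local minima of P (where P''>0): P(-4)=256, P(0)=0. Local minima of Q: Q(-1)=-1.
So the global minimum of J is P(0) + Q(-1) − 4 = 0 − 1 − 4 = -5, attained at (0, -1).

-5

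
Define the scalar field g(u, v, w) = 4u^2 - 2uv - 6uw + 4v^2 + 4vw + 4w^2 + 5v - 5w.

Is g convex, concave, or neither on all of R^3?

g is quadratic, so its Hessian is the constant matrix H = [[8, -2, -6], [-2, 8, 4], [-6, 4, 8]].
Leading principal minors: 8, 60, 160.
All positive ⇒ H ≻ 0 ⇒ convex.

convex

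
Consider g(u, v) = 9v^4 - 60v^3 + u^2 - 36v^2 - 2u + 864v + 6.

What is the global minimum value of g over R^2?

-1243

g(u,v) separates as P(u) + Q(v) + 6, so its minimum is min P + min Q + 6.
P'(u) = 2u - 2 vanishes at u ∈ {1}; Q'(v) = 36(v - 4)(v - 3)(v + 2) vanishes at v ∈ {-2, 3, 4}.
Local minima of P (where P''>0): P(1)=-1. Local minima of Q: Q(-2)=-1248, Q(4)=1344.
So the global minimum of g is P(1) + Q(-2) + 6 = -1 − 1248 + 6 = -1243, attained at (1, -2).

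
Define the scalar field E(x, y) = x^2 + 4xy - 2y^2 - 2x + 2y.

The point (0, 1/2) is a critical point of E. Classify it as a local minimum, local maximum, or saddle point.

saddle point

The Hessian of E is constant: H = [[2, 4], [4, -4]].
det(H) = 2·(-4) − 4² = -24.
Since det(H) < 0, H is indefinite and the critical point is a saddle point.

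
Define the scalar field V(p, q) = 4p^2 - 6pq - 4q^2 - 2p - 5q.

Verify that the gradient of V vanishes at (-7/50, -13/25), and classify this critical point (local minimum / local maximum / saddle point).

saddle point

∇V = (8p - 6q - 2, -6p - 8q - 5); substituting (-7/50, -13/25) gives ∇V = (0, 0), so (-7/50, -13/25) is indeed a critical point.
The Hessian of V is constant: H = [[8, -6], [-6, -8]].
det(H) = 8·(-8) − (-6)² = -100.
Since det(H) < 0, H is indefinite and the critical point is a saddle point.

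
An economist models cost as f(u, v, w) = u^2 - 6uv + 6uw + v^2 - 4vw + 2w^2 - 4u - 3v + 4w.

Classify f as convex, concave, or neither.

f is quadratic, so its Hessian is the constant matrix H = [[2, -6, 6], [-6, 2, -4], [6, -4, 4]].
Leading principal minors: 2, -32, 56.
Neither pattern holds ⇒ H is indefinite ⇒ neither convex nor concave.

neither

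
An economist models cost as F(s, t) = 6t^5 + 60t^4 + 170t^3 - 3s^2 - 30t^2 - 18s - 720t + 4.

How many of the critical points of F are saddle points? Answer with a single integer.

2

F separates as a function of s plus a function of t, so ∇F=0 decouples.
∂F/∂s = -6(s + 3) = 0 at s ∈ {-3}; ∂F/∂t = 30(t - 1)(t + 2)(t + 3)(t + 4) = 0 at t ∈ {-4, -3, -2, 1}.
The Hessian is diagonal: diag(F_ss, F_tt). Second derivatives: F_ss(-3)=-6; F_tt(-4)=-300, F_tt(-3)=120, F_tt(-2)=-180, F_tt(1)=1800.
Saddle points occur where the two diagonal entries have opposite signs: (-3, -3), (-3, 1). Count: 2.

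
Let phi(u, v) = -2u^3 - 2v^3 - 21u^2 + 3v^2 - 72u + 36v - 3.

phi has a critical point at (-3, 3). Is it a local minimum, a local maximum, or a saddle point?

local maximum

The mixed partial ∂²phi/∂u∂v is 0, so the Hessian at any point is diag(phi_uu, phi_vv) = diag(-6(2u + 7), 6(-2v + 1)).
At (-3, 3): H = diag(-6, -30).
Both eigenvalues are negative, so H is negative definite: a local maximum.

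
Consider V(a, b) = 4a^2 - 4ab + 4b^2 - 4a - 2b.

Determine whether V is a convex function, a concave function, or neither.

convex

V is quadratic, so its Hessian is the constant matrix H = [[8, -4], [-4, 8]].
det(H) = 48, tr(H) = 16.
det(H) > 0 and tr(H) > 0, so H is positive definite everywhere: convex.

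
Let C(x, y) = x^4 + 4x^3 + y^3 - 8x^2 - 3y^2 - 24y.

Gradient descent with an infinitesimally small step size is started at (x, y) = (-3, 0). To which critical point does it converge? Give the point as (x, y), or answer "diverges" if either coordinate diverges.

(-4, 4)

C is separable, so gradient descent decouples: x follows -∂C/∂x, y follows -∂C/∂y.
∂C/∂x = 4x(x - 1)(x + 4); at x=-3 this is 48, so x decreases.
∂C/∂y = 3(y - 4)(y + 2); at y=0 this is -24, so y increases.
x converges to its nearest critical value -4 (a local min of the x-part); y converges to 4. The iterate converges to (-4, 4).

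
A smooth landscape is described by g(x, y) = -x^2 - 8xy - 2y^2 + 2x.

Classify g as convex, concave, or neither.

g is quadratic, so its Hessian is the constant matrix H = [[-2, -8], [-8, -4]].
det(H) = -56, tr(H) = -6.
det(H) < 0, so H is indefinite: neither convex nor concave.

neither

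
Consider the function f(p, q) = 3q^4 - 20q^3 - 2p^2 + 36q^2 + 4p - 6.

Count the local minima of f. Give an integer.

f separates as a function of p plus a function of q, so ∇f=0 decouples.
∂f/∂p = -4(p - 1) = 0 at p ∈ {1}; ∂f/∂q = 12q(q - 3)(q - 2) = 0 at q ∈ {0, 2, 3}.
The Hessian is diagonal: diag(f_pp, f_qq). Second derivatives: f_pp(1)=-4; f_qq(0)=72, f_qq(2)=-24, f_qq(3)=36.
Local minima occur where both diagonal entries positive: none. Count: 0.

0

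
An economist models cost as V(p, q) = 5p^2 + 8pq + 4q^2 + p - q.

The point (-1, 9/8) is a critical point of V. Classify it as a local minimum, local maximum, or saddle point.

The Hessian of V is constant: H = [[10, 8], [8, 8]].
det(H) = 10·8 − 8² = 16.
det(H) > 0 and tr(H) = 18 > 0, so H is positive definite and the point is a local minimum.

local minimum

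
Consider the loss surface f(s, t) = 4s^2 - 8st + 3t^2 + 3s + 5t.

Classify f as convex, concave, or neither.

neither

f is quadratic, so its Hessian is the constant matrix H = [[8, -8], [-8, 6]].
det(H) = -16, tr(H) = 14.
det(H) < 0, so H is indefinite: neither convex nor concave.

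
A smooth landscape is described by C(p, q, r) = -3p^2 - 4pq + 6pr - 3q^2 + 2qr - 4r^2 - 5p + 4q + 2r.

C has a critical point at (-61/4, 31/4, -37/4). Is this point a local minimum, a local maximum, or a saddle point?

local maximum

The Hessian is constant: H = [[-6, -4, 6], [-4, -6, 2], [6, 2, -8]].
Leading principal minors: Δ₁ = -6, Δ₂ = 20, Δ₃ = -16.
The minors alternate sign starting negative (−, +, −), so H is negative definite: a local maximum.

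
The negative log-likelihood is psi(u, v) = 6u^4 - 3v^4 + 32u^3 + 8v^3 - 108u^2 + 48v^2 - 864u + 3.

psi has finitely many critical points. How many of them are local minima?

psi separates as a function of u plus a function of v, so ∇psi=0 decouples.
∂psi/∂u = 24(u - 3)(u + 3)(u + 4) = 0 at u ∈ {-4, -3, 3}; ∂psi/∂v = -12v(v - 4)(v + 2) = 0 at v ∈ {-2, 0, 4}.
The Hessian is diagonal: diag(psi_uu, psi_vv). Second derivatives: psi_uu(-4)=168, psi_uu(-3)=-144, psi_uu(3)=1008; psi_vv(-2)=-144, psi_vv(0)=96, psi_vv(4)=-288.
Local minima occur where both diagonal entries positive: (-4, 0), (3, 0). Count: 2.

2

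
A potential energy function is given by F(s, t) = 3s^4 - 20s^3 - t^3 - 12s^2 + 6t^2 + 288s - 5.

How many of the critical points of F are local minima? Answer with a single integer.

F separates as a function of s plus a function of t, so ∇F=0 decouples.
∂F/∂s = 12(s - 4)(s - 3)(s + 2) = 0 at s ∈ {-2, 3, 4}; ∂F/∂t = -3t(t - 4) = 0 at t ∈ {0, 4}.
The Hessian is diagonal: diag(F_ss, F_tt). Second derivatives: F_ss(-2)=360, F_ss(3)=-60, F_ss(4)=72; F_tt(0)=12, F_tt(4)=-12.
Local minima occur where both diagonal entries positive: (-2, 0), (4, 0). Count: 2.

2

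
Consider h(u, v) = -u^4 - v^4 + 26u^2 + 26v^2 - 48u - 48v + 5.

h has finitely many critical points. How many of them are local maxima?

4

h separates as a function of u plus a function of v, so ∇h=0 decouples.
∂h/∂u = -4(u - 3)(u - 1)(u + 4) = 0 at u ∈ {-4, 1, 3}; ∂h/∂v = -4(v - 3)(v - 1)(v + 4) = 0 at v ∈ {-4, 1, 3}.
The Hessian is diagonal: diag(h_uu, h_vv). Second derivatives: h_uu(-4)=-140, h_uu(1)=40, h_uu(3)=-56; h_vv(-4)=-140, h_vv(1)=40, h_vv(3)=-56.
Local maxima occur where both diagonal entries negative: (-4, -4), (-4, 3), (3, -4), (3, 3). Count: 4.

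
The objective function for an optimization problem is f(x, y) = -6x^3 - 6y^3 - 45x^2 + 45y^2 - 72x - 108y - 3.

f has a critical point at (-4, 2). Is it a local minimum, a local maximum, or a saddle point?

The mixed partial ∂²f/∂x∂y is 0, so the Hessian at any point is diag(f_xx, f_yy) = diag(-18(2x + 5), 18(-2y + 5)).
At (-4, 2): H = diag(54, 18).
Both eigenvalues are positive, so H is positive definite: a local minimum.

local minimum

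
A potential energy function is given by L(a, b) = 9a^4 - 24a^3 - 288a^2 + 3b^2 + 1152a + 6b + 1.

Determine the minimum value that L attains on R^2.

L(a,b) separates as P(a) + Q(b) + 1, so its minimum is min P + min Q + 1.
P'(a) = 36(a - 4)(a - 2)(a + 4) vanishes at a ∈ {-4, 2, 4}; Q'(b) = 6b + 6 vanishes at b ∈ {-1}.
Local minima of P (where P''>0): P(-4)=-5376, P(4)=768. Local minima of Q: Q(-1)=-3.
So the global minimum of L is P(-4) + Q(-1) + 1 = -5376 − 3 + 1 = -5378, attained at (-4, -1).

-5378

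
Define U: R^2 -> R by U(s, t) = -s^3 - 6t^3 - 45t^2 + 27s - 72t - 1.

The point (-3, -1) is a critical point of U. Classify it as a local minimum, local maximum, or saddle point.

saddle point

The mixed partial ∂²U/∂s∂t is 0, so the Hessian at any point is diag(U_ss, U_tt) = diag(-6s, -18(2t + 5)).
At (-3, -1): H = diag(18, -54).
The eigenvalues have opposite signs, so H is indefinite: a saddle point.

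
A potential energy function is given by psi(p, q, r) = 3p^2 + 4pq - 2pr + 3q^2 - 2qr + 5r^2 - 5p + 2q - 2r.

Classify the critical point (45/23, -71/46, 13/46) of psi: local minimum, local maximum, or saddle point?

The Hessian is constant: H = [[6, 4, -2], [4, 6, -2], [-2, -2, 10]].
Leading principal minors: Δ₁ = 6, Δ₂ = 20, Δ₃ = 184.
All leading minors are positive, so H is positive definite: a local minimum.

local minimum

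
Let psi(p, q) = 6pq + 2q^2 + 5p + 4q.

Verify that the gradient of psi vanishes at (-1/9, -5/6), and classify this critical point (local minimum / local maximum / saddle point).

saddle point

∇psi = (6q + 5, 6p + 4q + 4); substituting (-1/9, -5/6) gives ∇psi = (0, 0), so (-1/9, -5/6) is indeed a critical point.
The Hessian of psi is constant: H = [[0, 6], [6, 4]].
det(H) = 0·4 − 6² = -36.
Since det(H) < 0, H is indefinite and the critical point is a saddle point.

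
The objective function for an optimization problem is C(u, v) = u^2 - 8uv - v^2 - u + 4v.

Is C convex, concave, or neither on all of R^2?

C is quadratic, so its Hessian is the constant matrix H = [[2, -8], [-8, -2]].
det(H) = -68, tr(H) = 0.
det(H) < 0, so H is indefinite: neither convex nor concave.

neither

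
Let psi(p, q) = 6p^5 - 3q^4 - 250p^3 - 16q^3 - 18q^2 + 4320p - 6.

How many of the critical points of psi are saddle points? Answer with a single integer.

psi separates as a function of p plus a function of q, so ∇psi=0 decouples.
∂psi/∂p = 30(p - 4)(p - 3)(p + 3)(p + 4) = 0 at p ∈ {-4, -3, 3, 4}; ∂psi/∂q = -12q(q + 1)(q + 3) = 0 at q ∈ {-3, -1, 0}.
The Hessian is diagonal: diag(psi_pp, psi_qq). Second derivatives: psi_pp(-4)=-1680, psi_pp(-3)=1260, psi_pp(3)=-1260, psi_pp(4)=1680; psi_qq(-3)=-72, psi_qq(-1)=24, psi_qq(0)=-36.
Saddle points occur where the two diagonal entries have opposite signs: (-4, -1), (-3, -3), (-3, 0), (3, -1), (4, -3), (4, 0). Count: 6.

6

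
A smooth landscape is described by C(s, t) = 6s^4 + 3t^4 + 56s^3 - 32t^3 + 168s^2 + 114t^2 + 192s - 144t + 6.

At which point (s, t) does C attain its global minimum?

C(s,t) separates as P(s) + Q(t) + 6, so its minimum is min P + min Q + 6.
P'(s) = 24(s + 1)(s + 2)(s + 4) vanishes at s ∈ {-4, -2, -1}; Q'(t) = 12(t - 4)(t - 3)(t - 1) vanishes at t ∈ {1, 3, 4}.
Local minima of P (where P''>0): P(-4)=-128, P(-1)=-74. Local minima of Q: Q(1)=-59, Q(4)=-32.
So the global minimum of C is P(-4) + Q(1) + 6 = -128 − 59 + 6 = -181, attained at (-4, 1).

(-4, 1)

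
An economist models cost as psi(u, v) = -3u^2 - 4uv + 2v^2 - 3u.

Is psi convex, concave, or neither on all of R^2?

neither

psi is quadratic, so its Hessian is the constant matrix H = [[-6, -4], [-4, 4]].
det(H) = -40, tr(H) = -2.
det(H) < 0, so H is indefinite: neither convex nor concave.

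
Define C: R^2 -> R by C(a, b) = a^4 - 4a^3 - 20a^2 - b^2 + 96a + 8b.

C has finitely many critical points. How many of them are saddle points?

2

C separates as a function of a plus a function of b, so ∇C=0 decouples.
∂C/∂a = 4(a - 4)(a - 2)(a + 3) = 0 at a ∈ {-3, 2, 4}; ∂C/∂b = -2(b - 4) = 0 at b ∈ {4}.
The Hessian is diagonal: diag(C_aa, C_bb). Second derivatives: C_aa(-3)=140, C_aa(2)=-40, C_aa(4)=56; C_bb(4)=-2.
Saddle points occur where the two diagonal entries have opposite signs: (-3, 4), (4, 4). Count: 2.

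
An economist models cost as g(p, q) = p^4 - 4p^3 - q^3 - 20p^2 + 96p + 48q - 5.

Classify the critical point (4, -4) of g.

local minimum

The mixed partial ∂²g/∂p∂q is 0, so the Hessian at any point is diag(g_pp, g_qq) = diag(4(3p^2 - 6p - 10), -6q).
At (4, -4): H = diag(56, 24).
Both eigenvalues are positive, so H is positive definite: a local minimum.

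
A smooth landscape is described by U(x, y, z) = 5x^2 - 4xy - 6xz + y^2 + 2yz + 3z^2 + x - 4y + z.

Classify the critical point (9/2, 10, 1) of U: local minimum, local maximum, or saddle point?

local minimum

The Hessian is constant: H = [[10, -4, -6], [-4, 2, 2], [-6, 2, 6]].
Leading principal minors: Δ₁ = 10, Δ₂ = 4, Δ₃ = 8.
All leading minors are positive, so H is positive definite: a local minimum.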